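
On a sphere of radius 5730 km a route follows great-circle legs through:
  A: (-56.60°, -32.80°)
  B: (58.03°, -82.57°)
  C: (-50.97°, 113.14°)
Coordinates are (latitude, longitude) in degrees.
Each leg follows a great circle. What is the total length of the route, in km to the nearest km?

Leg A→B: central angle 2.1176 rad, distance 12134.0 km.
Leg B→C: central angle 2.9411 rad, distance 16852.3 km.
Total: 12134.0 + 16852.3 ≈ 28986 km.

28986 km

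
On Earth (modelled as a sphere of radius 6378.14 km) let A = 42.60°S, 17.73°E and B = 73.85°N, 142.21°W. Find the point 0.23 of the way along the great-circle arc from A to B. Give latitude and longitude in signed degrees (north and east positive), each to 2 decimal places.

Central angle δ = 2.5727 rad. Interpolating on the sphere with fraction f = 0.23:
P = [sin((1−f)δ)·A + sin(fδ)·B] / sin δ = 1.7023·A + 1.0354·B in Cartesian coordinates,
giving P = (0.9659, 0.2051, -0.1577), i.e. latitude -9.07°, longitude 11.99°.

-9.07°, 11.99°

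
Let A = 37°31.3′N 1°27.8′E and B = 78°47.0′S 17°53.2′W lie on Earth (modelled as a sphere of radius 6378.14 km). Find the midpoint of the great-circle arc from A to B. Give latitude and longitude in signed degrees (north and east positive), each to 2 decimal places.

-20.80°, -2.31°

Central angle δ = 2.0397 rad. Interpolating on the sphere with fraction f = 0.5:
P = [sin((1−f)δ)·A + sin(fδ)·B] / sin δ = 0.9551·A + 0.9551·B in Cartesian coordinates,
giving P = (0.9341, -0.0377, -0.3551), i.e. latitude -20.80°, longitude -2.31°.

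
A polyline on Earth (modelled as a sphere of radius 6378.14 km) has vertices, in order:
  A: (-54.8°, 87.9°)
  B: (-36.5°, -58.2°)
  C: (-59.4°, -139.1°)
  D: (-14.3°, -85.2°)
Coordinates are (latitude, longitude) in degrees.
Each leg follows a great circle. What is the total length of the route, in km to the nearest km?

Leg A→B: central angle 1.4692 rad, distance 9370.6 km.
Leg B→C: central angle 0.9561 rad, distance 6098.2 km.
Leg C→D: central angle 1.0435 rad, distance 6655.3 km.
Total: 9370.6 + 6098.2 + 6655.3 ≈ 22124 km.

22124 km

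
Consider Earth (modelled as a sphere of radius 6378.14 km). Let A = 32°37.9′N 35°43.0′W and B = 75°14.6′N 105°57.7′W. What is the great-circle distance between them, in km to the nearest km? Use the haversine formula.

Let φ₁ = 0.5695 rad, φ₂ = 1.3132 rad, and Δλ = -1.2260 rad.
Haversine: a = sin²(Δφ/2) + cos φ₁ cos φ₂ sin²(Δλ/2) = 0.1320 + (0.8422)(0.2547)(0.3310) = 0.20302.
Central angle c = 2·arcsin(√a) = 0.93483 rad.
Distance = R·c = 6378.14 × 0.9348 ≈ 5962 km.

5962 km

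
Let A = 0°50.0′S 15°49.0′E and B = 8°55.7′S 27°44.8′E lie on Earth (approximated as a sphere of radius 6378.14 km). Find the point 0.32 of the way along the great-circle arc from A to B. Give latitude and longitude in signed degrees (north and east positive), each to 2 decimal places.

Central angle δ = 0.2509 rad. Interpolating on the sphere with fraction f = 0.32:
P = [sin((1−f)δ)·A + sin(fδ)·B] / sin δ = 0.6839·A + 0.3230·B in Cartesian coordinates,
giving P = (0.9403, 0.3349, -0.0601), i.e. latitude -3.44°, longitude 19.61°.

-3.44°, 19.61°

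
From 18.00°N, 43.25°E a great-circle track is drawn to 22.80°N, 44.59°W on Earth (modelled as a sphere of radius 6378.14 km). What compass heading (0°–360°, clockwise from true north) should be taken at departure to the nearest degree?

Δλ = -87.840° = -1.5331 rad.
y = sin Δλ · cos φ₂ = (-0.9993)(0.9219) = -0.9212
x = cos φ₁ sin φ₂ − sin φ₁ cos φ₂ cos Δλ = (0.9511)(0.3875) − (0.3090)(0.9219)(0.0377) = 0.3578
θ = atan2(y, x) = -68.77°; adding 360° gives 291°.

291°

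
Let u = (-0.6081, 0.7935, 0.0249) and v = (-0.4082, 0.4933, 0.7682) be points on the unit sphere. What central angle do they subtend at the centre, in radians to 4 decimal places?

0.8517 rad

u·v = 0.6588; |u| = 1.0000, |v| = 1.0001.
cos θ = (u·v)/(|u||v|) = 0.6587, so θ = 0.8517 rad.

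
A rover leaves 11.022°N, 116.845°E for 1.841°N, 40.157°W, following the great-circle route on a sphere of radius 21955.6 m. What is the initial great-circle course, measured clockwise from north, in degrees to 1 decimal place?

With φ₁ = 0.1924, φ₂ = 0.0321, Δλ = -2.7402 rad, the forward-azimuth formula gives
θ = atan2( sin Δλ cos φ₂ , cos φ₁ sin φ₂ − sin φ₁ cos φ₂ cos Δλ ) = atan2(-0.3905, 0.2074) = -62.02°.
Adding 360° brings this into [0°, 360°): 298.0°.

298.0°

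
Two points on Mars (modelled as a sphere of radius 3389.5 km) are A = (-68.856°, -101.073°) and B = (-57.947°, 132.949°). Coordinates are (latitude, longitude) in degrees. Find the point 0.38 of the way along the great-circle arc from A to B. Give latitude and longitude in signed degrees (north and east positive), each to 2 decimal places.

-77.82°, -159.81°

The central angle between A and B is δ = 0.8257 rad.
With f = 0.38, the slerp weights are sin((1−f)δ)/sin δ = 0.6665 and sin(fδ)/sin δ = 0.4199.
Weighted sum of the unit vectors: (0.6665)·(-0.0693,-0.3540,-0.9327) + (0.4199)·(-0.3616,0.3885,-0.8476) = (-0.1980, -0.0728, -0.9775).
Converting back: φ = atan2(z, √(x²+y²)) = -77.82°, λ = atan2(y, x) = -159.81°.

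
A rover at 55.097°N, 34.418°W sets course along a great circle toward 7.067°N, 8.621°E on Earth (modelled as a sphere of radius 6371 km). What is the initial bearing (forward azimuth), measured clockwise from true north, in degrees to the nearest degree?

128°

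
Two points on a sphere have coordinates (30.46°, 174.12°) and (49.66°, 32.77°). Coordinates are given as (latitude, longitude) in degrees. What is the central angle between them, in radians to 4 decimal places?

1.6202 rad

In radians: φ₁ = 0.5316, φ₂ = 0.8667, Δλ = -141.350° = -2.4670 rad.
cos c = sin φ₁ sin φ₂ + cos φ₁ cos φ₂ cos Δλ = (0.5069)(0.7622) + (0.8620)(0.6473)(-0.7810) = -0.04937,
so c = arccos(-0.04937) = 1.62019 rad.
So the angular separation is 1.6202 rad.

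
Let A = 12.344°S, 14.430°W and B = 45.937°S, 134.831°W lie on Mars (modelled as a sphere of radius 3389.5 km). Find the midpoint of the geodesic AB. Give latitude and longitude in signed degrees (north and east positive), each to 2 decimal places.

The central angle between A and B is δ = 1.7621 rad.
With f = 0.5, the slerp weights are sin((1−f)δ)/sin δ = 0.7858 and sin(fδ)/sin δ = 0.7858.
Weighted sum of the unit vectors: (0.7858)·(0.9461,-0.2434,-0.2138) + (0.7858)·(-0.4903,-0.4932,-0.7186) = (0.3581, -0.5788, -0.7326).
Converting back: φ = atan2(z, √(x²+y²)) = -47.11°, λ = atan2(y, x) = -58.25°.

-47.11°, -58.25°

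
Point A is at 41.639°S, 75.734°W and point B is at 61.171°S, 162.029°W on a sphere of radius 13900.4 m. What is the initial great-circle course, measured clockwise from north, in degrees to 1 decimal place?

Δλ = -86.295° = -1.5061 rad.
y = sin Δλ · cos φ₂ = (-0.9979)(0.4822) = -0.4812
x = cos φ₁ sin φ₂ − sin φ₁ cos φ₂ cos Δλ = (0.7473)(-0.8761) − (-0.6644)(0.4822)(0.0646) = -0.6340
θ = atan2(y, x) = -142.80°; adding 360° gives 217.2°.

217.2°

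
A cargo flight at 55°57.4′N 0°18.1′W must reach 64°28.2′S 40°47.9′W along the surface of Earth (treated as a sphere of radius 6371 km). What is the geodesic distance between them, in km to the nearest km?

13827 km

Let φ₁ = 0.9766 rad, φ₂ = -1.1252 rad, and Δλ = -0.7068 rad.
cos c = sin φ₁ sin φ₂ + cos φ₁ cos φ₂ cos Δλ = (0.8286)(-0.9024) + (0.5598)(0.4310)(0.7604) = -0.56423,
so c = arccos(-0.56423) = 2.17030 rad.
Distance = R·c = 6371 × 2.1703 ≈ 13827 km.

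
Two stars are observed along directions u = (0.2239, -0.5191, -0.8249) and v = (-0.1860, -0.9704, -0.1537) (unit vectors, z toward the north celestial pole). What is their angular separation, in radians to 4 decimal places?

u·v = 0.5889; |u| = 1.0000, |v| = 0.9999.
cos θ = (u·v)/(|u||v|) = 0.5889, so θ = 0.9411 rad.

0.9411 rad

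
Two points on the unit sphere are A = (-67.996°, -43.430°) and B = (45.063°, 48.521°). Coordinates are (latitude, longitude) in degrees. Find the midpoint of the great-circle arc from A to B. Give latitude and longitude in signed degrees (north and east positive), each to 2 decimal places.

-15.55°, 20.16°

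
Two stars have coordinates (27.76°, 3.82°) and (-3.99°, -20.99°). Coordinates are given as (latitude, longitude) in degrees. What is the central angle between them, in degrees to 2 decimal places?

With latitudes φ₁ = 27.760°, φ₂ = -3.990° and longitude difference Δλ = -24.810°:
Haversine: a = sin²(Δφ/2) + cos φ₁ cos φ₂ sin²(Δλ/2) = 0.0748 + (0.8849)(0.9976)(0.0461) = 0.11556.
Central angle c = 2·arcsin(√a) = 0.69371 rad.
So the angular separation is 39.75°.

39.75°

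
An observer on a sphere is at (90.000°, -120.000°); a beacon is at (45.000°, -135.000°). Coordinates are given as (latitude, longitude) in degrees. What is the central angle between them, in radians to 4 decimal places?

0.7854 rad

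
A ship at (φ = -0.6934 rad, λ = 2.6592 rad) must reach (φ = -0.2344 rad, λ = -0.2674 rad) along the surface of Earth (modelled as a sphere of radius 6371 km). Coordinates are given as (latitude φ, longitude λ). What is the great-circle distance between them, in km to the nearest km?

13968 km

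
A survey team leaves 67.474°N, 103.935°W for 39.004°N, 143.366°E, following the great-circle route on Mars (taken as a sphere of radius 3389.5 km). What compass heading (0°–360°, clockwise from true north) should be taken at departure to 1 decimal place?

Δλ = -112.699° = -1.9670 rad.
y = sin Δλ · cos φ₂ = (-0.9225)(0.7771) = -0.7169
x = cos φ₁ sin φ₂ − sin φ₁ cos φ₂ cos Δλ = (0.3831)(0.6294) − (0.9237)(0.7771)(-0.3859) = 0.5181
θ = atan2(y, x) = -54.14°; adding 360° gives 305.9°.

305.9°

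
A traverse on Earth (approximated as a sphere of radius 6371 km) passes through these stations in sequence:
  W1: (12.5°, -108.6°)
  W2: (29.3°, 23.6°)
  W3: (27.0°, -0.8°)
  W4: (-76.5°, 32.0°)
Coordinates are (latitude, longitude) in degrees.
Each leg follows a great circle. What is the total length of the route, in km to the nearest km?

27224 km

Leg W1→W2: central angle 2.0555 rad, distance 13095.8 km.
Leg W2→W3: central angle 0.3769 rad, distance 2401.5 km.
Leg W3→W4: central angle 1.8407 rad, distance 11726.9 km.
Total: 13095.8 + 2401.5 + 11726.9 ≈ 27224 km.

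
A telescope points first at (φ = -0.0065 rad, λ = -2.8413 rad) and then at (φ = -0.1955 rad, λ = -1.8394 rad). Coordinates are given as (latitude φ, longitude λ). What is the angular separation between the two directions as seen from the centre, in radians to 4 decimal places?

1.0126 rad

Let φ₁ = -0.0065 rad, φ₂ = -0.1955 rad, and Δλ = 1.0019 rad.
Haversine: a = sin²(Δφ/2) + cos φ₁ cos φ₂ sin²(Δλ/2) = 0.0089 + (1.0000)(0.9810)(0.2306) = 0.23515.
Central angle c = 2·arcsin(√a) = 1.01256 rad.
So the angular separation is 1.0126 rad.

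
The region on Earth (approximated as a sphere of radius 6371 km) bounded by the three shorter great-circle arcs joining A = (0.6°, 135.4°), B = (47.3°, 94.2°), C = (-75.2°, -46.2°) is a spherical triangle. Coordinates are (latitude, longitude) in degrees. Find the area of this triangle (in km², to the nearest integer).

65412485 km²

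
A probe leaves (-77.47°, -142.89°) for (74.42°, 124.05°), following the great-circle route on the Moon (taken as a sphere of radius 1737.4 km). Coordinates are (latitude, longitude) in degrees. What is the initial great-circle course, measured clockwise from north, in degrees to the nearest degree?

With φ₁ = -1.3521, φ₂ = 1.2989, Δλ = -1.6242 rad, the forward-azimuth formula gives
θ = atan2( sin Δλ cos φ₂ , cos φ₁ sin φ₂ − sin φ₁ cos φ₂ cos Δλ ) = atan2(-0.2682, 0.1950) = -53.98°.
Adding 360° brings this into [0°, 360°): 306°.

306°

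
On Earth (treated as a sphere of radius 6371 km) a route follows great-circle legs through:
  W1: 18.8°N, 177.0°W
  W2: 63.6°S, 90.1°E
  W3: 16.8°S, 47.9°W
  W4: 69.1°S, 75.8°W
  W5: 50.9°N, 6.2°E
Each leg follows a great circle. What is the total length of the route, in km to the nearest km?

Leg W1→W2: central angle 1.8859 rad, distance 12015.3 km.
Leg W2→W3: central angle 1.6283 rad, distance 10373.7 km.
Leg W3→W4: central angle 0.9621 rad, distance 6129.3 km.
Leg W4→W5: central angle 2.3374 rad, distance 14891.4 km.
Total: 12015.3 + 10373.7 + 6129.3 + 14891.4 ≈ 43410 km.

43410 km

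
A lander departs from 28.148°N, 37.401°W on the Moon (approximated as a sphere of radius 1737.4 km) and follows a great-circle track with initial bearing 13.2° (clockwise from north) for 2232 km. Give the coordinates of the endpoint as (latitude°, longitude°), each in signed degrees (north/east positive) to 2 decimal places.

73.07°, 93.80°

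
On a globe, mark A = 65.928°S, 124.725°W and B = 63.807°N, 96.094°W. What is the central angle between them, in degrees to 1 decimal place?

131.4°

Let φ₁ = -1.1507 rad, φ₂ = 1.1136 rad, and Δλ = 0.4997 rad.
Haversine: a = sin²(Δφ/2) + cos φ₁ cos φ₂ sin²(Δλ/2) = 0.8196 + (0.4079)(0.4414)(0.0611) = 0.83063.
Central angle c = 2·arcsin(√a) = 2.29328 rad.
So the angular separation is 131.4°.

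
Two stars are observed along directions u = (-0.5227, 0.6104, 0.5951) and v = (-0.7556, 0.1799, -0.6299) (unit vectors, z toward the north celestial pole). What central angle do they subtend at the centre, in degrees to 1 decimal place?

u·v = 0.1299; |u| = 1.0000, |v| = 1.0000.
cos θ = (u·v)/(|u||v|) = 0.1299, so θ = 82.5°.

82.5°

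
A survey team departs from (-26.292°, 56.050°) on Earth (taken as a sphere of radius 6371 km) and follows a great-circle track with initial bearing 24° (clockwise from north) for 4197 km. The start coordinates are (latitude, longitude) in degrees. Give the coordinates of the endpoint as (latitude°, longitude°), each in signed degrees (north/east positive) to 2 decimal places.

8.69°, 70.64°

Angular distance δ = d/R = 4197/6371 = 0.65877 rad; initial bearing θ = 0.4189 rad.
sin φ₂ = sin φ₁ cos δ + cos φ₁ sin δ cos θ = (-0.4429)(0.7907) + (0.8965)(0.6121)(0.9135) = 0.1511, so φ₂ = 8.69°.
Δλ = atan2(sin θ sin δ cos φ₁, cos δ − sin φ₁ sin φ₂) = atan2(0.2232, 0.8577) = 14.588°.
λ₂ = 56.050° + 14.588° = 70.64°.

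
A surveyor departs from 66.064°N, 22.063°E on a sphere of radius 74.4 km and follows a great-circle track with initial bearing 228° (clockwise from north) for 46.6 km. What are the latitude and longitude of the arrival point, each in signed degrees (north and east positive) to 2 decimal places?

35.55°, -10.31°

Angular distance δ = d/R = 46.6/74.4 = 0.62634 rad; initial bearing θ = 3.9794 rad.
sin φ₂ = sin φ₁ cos δ + cos φ₁ sin δ cos θ = (0.9140)(0.8102) + (0.4057)(0.5862)(-0.6691) = 0.5814, so φ₂ = 35.55°.
Δλ = atan2(sin θ sin δ cos φ₁, cos δ − sin φ₁ sin φ₂) = atan2(-0.1767, 0.2788) = -32.371°.
λ₂ = 22.063° − 32.371° = -10.31°.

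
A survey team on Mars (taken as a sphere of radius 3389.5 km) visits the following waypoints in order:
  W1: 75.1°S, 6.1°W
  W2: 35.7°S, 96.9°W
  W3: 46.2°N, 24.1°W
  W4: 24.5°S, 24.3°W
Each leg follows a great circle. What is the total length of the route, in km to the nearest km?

13686 km

Leg W1→W2: central angle 0.9752 rad, distance 3305.4 km.
Leg W2→W3: central angle 1.8286 rad, distance 6198.1 km.
Leg W3→W4: central angle 1.2340 rad, distance 4182.5 km.
Total: 3305.4 + 6198.1 + 4182.5 ≈ 13686 km.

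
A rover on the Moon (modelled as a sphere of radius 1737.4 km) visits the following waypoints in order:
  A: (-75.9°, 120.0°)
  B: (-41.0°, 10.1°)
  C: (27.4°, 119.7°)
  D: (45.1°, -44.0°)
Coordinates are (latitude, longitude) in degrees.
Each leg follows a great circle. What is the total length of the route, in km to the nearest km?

Leg A→B: central angle 0.9598 rad, distance 1667.5 km.
Leg B→C: central angle 2.1255 rad, distance 3692.8 km.
Leg C→D: central angle 1.8499 rad, distance 3214.1 km.
Total: 1667.5 + 3692.8 + 3214.1 ≈ 8574 km.

8574 km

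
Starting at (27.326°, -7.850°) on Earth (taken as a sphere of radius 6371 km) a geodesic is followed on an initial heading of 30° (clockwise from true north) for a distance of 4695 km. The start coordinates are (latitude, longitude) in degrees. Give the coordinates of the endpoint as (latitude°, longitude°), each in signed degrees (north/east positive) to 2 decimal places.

58.98°, 32.84°

Angular distance δ = d/R = 4695/6371 = 0.73693 rad; initial bearing θ = 0.5236 rad.
sin φ₂ = sin φ₁ cos δ + cos φ₁ sin δ cos θ = (0.4591)(0.7405) + (0.8884)(0.6720)(0.8660) = 0.8570, so φ₂ = 58.98°.
Δλ = atan2(sin θ sin δ cos φ₁, cos δ − sin φ₁ sin φ₂) = atan2(0.2985, 0.3471) = 40.694°.
λ₂ = -7.850° + 40.694° = 32.84°.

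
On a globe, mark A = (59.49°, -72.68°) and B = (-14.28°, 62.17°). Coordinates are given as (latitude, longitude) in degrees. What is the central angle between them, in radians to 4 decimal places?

Let φ₁ = 1.0383 rad, φ₂ = -0.2492 rad, and Δλ = 2.3536 rad.
Haversine: a = sin²(Δφ/2) + cos φ₁ cos φ₂ sin²(Δλ/2) = 0.3603 + (0.5077)(0.9691)(0.8526) = 0.77975.
Central angle c = 2·arcsin(√a) = 2.16457 rad.
So the angular separation is 2.1646 rad.

2.1646 rad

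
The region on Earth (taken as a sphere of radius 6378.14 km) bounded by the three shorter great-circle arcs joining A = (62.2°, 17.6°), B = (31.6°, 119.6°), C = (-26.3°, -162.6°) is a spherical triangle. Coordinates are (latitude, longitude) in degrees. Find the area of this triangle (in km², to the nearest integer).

Side lengths (central angles): a = 1.6417, b = 2.5150, c = 1.1800 rad; semiperimeter s = 2.6683.
By l'Huilier's theorem, tan(E/4) = √[tan(s/2) tan((s−a)/2) tan((s−b)/2) tan((s−c)/2)], giving spherical excess E = 1.5448 rad.
Area = E·R² = 1.5448 × (6378.14)² ≈ 62844731 km².

62844731 km²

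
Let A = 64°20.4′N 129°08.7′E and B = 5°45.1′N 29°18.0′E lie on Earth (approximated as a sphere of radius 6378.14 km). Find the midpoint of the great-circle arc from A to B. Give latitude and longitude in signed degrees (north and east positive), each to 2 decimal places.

44.62°, 54.16°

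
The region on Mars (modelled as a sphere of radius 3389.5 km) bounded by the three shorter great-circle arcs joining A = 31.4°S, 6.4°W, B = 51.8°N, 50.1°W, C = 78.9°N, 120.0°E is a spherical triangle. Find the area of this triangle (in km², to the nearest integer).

9990562 km²

Side lengths (central angles): a = 0.8581, b = 2.2253, c = 1.5986 rad; semiperimeter s = 2.3410.
By l'Huilier's theorem, tan(E/4) = √[tan(s/2) tan((s−a)/2) tan((s−b)/2) tan((s−c)/2)], giving spherical excess E = 0.8696 rad.
Area = E·R² = 0.8696 × (3389.5)² ≈ 9990562 km².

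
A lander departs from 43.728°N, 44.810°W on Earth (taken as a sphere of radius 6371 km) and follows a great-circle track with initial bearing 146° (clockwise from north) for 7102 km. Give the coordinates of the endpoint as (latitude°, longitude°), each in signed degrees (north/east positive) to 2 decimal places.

-13.50°, -13.73°

Angular distance δ = d/R = 7102/6371 = 1.11474 rad; initial bearing θ = 2.5482 rad.
sin φ₂ = sin φ₁ cos δ + cos φ₁ sin δ cos θ = (0.6912)(0.4404) + (0.7226)(0.8978)(-0.8290) = -0.2334, so φ₂ = -13.50°.
Δλ = atan2(sin θ sin δ cos φ₁, cos δ − sin φ₁ sin φ₂) = atan2(0.3628, 0.6018) = 31.085°.
λ₂ = -44.810° + 31.085° = -13.73°.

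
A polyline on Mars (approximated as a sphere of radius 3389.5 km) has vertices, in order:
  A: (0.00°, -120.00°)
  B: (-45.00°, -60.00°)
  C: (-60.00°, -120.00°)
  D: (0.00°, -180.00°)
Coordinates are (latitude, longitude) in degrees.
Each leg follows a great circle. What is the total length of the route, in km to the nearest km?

Leg A→B: central angle 1.2094 rad, distance 4099.4 km.
Leg B→C: central angle 0.6614 rad, distance 2241.7 km.
Leg C→D: central angle 1.3181 rad, distance 4467.8 km.
Total: 4099.4 + 2241.7 + 4467.8 ≈ 10809 km.

10809 km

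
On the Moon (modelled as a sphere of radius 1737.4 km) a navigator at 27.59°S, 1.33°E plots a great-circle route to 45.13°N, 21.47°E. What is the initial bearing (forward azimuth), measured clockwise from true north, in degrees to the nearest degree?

15°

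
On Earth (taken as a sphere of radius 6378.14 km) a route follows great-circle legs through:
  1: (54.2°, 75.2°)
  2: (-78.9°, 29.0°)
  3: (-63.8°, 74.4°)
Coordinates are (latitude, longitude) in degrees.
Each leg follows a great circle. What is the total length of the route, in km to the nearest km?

17344 km

Leg 1→2: central angle 2.3716 rad, distance 15126.7 km.
Leg 2→3: central angle 0.3477 rad, distance 2217.7 km.
Total: 15126.7 + 2217.7 ≈ 17344 km.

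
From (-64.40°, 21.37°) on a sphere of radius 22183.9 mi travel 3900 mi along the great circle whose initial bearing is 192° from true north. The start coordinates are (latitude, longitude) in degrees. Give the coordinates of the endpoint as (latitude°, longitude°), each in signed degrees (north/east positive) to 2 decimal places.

-74.12°, 13.73°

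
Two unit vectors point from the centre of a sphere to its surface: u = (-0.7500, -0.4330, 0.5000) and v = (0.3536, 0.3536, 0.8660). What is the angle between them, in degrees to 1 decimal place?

89.2°

u·v = 0.0147; |u| = 1.0000, |v| = 1.0000.
cos θ = (u·v)/(|u||v|) = 0.0147, so θ = 89.2°.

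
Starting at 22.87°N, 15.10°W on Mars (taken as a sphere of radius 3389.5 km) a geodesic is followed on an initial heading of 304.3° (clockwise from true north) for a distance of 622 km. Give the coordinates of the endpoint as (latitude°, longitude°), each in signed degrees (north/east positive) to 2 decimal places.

28.48°, -24.98°

Angular distance δ = d/R = 622/3389.5 = 0.18351 rad; initial bearing θ = 5.3110 rad.
sin φ₂ = sin φ₁ cos δ + cos φ₁ sin δ cos θ = (0.3886)(0.9832) + (0.9214)(0.1825)(0.5635) = 0.4769, so φ₂ = 28.48°.
Δλ = atan2(sin θ sin δ cos φ₁, cos δ − sin φ₁ sin φ₂) = atan2(-0.1389, 0.7979) = -9.875°.
λ₂ = -15.100° − 9.875° = -24.98°.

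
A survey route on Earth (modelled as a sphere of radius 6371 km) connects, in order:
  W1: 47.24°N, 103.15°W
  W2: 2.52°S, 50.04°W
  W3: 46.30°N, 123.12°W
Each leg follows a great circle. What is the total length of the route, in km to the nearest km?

16485 km

Leg W1→W2: central angle 1.1865 rad, distance 7559.4 km.
Leg W2→W3: central angle 1.4009 rad, distance 8925.1 km.
Total: 7559.4 + 8925.1 ≈ 16485 km.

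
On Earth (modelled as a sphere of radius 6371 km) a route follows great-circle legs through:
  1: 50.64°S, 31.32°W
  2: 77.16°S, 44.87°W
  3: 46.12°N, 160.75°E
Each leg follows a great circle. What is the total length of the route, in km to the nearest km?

19385 km

Leg 1→2: central angle 0.4716 rad, distance 3004.4 km.
Leg 2→3: central angle 2.5712 rad, distance 16380.8 km.
Total: 3004.4 + 16380.8 ≈ 19385 km.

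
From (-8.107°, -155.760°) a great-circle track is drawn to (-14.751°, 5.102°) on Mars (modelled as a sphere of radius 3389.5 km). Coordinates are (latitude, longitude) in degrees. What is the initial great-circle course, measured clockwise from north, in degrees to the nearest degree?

140°

Δλ = 160.862° = 2.8076 rad.
y = sin Δλ · cos φ₂ = (0.3278)(0.9670) = 0.3170
x = cos φ₁ sin φ₂ − sin φ₁ cos φ₂ cos Δλ = (0.9900)(-0.2546) − (-0.1410)(0.9670)(-0.9447) = -0.3809
θ = atan2(y, x) = 140.23°, so the bearing is 140°.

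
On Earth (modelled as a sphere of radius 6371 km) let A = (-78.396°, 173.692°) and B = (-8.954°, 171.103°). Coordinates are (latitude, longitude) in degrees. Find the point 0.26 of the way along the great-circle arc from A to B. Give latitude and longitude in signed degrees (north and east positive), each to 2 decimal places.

-60.35°, 171.98°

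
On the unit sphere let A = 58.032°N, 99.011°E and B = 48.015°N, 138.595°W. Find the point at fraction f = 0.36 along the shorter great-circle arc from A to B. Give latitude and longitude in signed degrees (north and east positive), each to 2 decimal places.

The central angle between A and B is δ = 1.1142 rad.
With f = 0.36, the slerp weights are sin((1−f)δ)/sin δ = 0.7288 and sin(fδ)/sin δ = 0.4350.
Weighted sum of the unit vectors: (0.7288)·(-0.0829,0.5229,0.8483) + (0.4350)·(-0.5017,-0.4424,0.7433) = (-0.2787, 0.1887, 0.9417).
Converting back: φ = atan2(z, √(x²+y²)) = 70.33°, λ = atan2(y, x) = 145.90°.

70.33°, 145.90°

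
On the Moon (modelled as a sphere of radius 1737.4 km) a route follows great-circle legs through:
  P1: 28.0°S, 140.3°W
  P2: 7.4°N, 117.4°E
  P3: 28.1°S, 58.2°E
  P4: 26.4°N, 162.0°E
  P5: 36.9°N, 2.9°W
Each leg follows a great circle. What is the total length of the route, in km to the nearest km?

12132 km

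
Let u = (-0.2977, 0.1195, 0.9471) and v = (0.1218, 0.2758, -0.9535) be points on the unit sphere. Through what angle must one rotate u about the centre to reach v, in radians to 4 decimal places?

2.7054 rad

u·v = -0.9064; |u| = 1.0000, |v| = 1.0000.
cos θ = (u·v)/(|u||v|) = -0.9064, so θ = 2.7054 rad.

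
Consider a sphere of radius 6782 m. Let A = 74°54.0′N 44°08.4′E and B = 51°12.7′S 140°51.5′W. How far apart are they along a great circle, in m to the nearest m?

Let φ₁ = 1.3073 rad, φ₂ = -0.8938 rad, and Δλ = 3.0544 rad.
cos c = sin φ₁ sin φ₂ + cos φ₁ cos φ₂ cos Δλ = (0.9655)(-0.7795) + (0.2605)(0.6264)(-0.9962) = -0.91512,
so c = arccos(-0.91512) = 2.72661 rad.
Distance = R·c = 6782 × 2.7266 ≈ 18492 m.

18492 m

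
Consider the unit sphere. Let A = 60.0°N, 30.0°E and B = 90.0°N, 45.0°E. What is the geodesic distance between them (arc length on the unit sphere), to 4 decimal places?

Let φ₁ = 1.0472 rad, φ₂ = 1.5708 rad, and Δλ = 0.2618 rad.
cos c = sin φ₁ sin φ₂ + cos φ₁ cos φ₂ cos Δλ = (0.8660)(1.0000) + (0.5000)(0.0000)(0.9659) = 0.86603,
so c = arccos(0.86603) = 0.52360 rad.
On the unit sphere the arc length equals the central angle: 0.5236.

0.5236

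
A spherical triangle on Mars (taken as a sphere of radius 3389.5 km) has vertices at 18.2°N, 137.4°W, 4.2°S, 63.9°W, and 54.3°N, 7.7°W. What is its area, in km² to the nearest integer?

13283344 km²

Side lengths (central angles): a = 1.3033, b = 1.6714, c = 1.3220 rad; semiperimeter s = 2.1484.
By l'Huilier's theorem, tan(E/4) = √[tan(s/2) tan((s−a)/2) tan((s−b)/2) tan((s−c)/2)], giving spherical excess E = 1.1562 rad.
Area = E·R² = 1.1562 × (3389.5)² ≈ 13283344 km².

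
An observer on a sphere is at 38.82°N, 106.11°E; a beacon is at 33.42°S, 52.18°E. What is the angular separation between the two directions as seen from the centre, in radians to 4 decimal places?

Let φ₁ = 0.6775 rad, φ₂ = -0.5833 rad, and Δλ = -0.9413 rad.
cos c = sin φ₁ sin φ₂ + cos φ₁ cos φ₂ cos Δλ = (0.6269)(-0.5508) + (0.7791)(0.8347)(0.5888) = 0.03761,
so c = arccos(0.03761) = 1.53318 rad.
So the angular separation is 1.5332 rad.

1.5332 rad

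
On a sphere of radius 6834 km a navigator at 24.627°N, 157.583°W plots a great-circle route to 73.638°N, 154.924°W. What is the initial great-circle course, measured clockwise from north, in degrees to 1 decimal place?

1.0°

With φ₁ = 0.4298, φ₂ = 1.2852, Δλ = 0.0464 rad, the forward-azimuth formula gives
θ = atan2( sin Δλ cos φ₂ , cos φ₁ sin φ₂ − sin φ₁ cos φ₂ cos Δλ ) = atan2(0.0131, 0.7550) = 0.99°.
So the initial bearing is 1.0°.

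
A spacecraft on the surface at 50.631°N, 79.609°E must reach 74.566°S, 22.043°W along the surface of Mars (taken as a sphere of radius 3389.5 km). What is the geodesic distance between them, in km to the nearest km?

8353 km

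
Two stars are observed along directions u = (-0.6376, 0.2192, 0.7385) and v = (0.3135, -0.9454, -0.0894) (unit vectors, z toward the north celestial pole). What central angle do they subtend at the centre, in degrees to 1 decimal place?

118.2°

u·v = -0.4731; |u| = 1.0000, |v| = 1.0000.
cos θ = (u·v)/(|u||v|) = -0.4731, so θ = 118.2°.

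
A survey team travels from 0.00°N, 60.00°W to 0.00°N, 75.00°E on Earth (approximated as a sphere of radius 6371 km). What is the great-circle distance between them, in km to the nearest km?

Let φ₁ = 0.0000 rad, φ₂ = 0.0000 rad, and Δλ = 2.3562 rad.
Haversine: a = sin²(Δφ/2) + cos φ₁ cos φ₂ sin²(Δλ/2) = 0.0000 + (1.0000)(1.0000)(0.8536) = 0.85355.
Central angle c = 2·arcsin(√a) = 2.35619 rad.
Distance = R·c = 6371 × 2.3562 ≈ 15011 km.

15011 km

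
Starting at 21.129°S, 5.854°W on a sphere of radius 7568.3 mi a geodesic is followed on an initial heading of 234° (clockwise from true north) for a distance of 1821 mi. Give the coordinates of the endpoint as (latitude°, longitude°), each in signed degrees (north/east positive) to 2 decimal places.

Angular distance δ = d/R = 1821/7568.3 = 0.24061 rad; initial bearing θ = 4.0841 rad.
sin φ₂ = sin φ₁ cos δ + cos φ₁ sin δ cos θ = (-0.3605)(0.9712) + (0.9328)(0.2383)(-0.5878) = -0.4807, so φ₂ = -28.73°.
Δλ = atan2(sin θ sin δ cos φ₁, cos δ − sin φ₁ sin φ₂) = atan2(-0.1798, 0.7979) = -12.701°.
λ₂ = -5.854° − 12.701° = -18.55°.

-28.73°, -18.55°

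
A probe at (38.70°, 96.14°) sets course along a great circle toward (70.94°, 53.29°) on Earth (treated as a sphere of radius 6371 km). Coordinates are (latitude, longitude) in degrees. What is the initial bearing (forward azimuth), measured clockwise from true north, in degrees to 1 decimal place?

Δλ = -42.850° = -0.7479 rad.
y = sin Δλ · cos φ₂ = (-0.6801)(0.3266) = -0.2221
x = cos φ₁ sin φ₂ − sin φ₁ cos φ₂ cos Δλ = (0.7804)(0.9452) − (0.6252)(0.3266)(0.7331) = 0.5880
θ = atan2(y, x) = -20.69°; adding 360° gives 339.3°.

339.3°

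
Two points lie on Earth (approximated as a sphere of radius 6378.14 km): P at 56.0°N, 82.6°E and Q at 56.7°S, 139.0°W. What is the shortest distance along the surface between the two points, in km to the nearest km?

17510 km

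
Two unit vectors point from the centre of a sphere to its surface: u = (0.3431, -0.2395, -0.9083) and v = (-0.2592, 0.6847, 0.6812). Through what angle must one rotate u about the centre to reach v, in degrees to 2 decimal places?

u·v = -0.8717; |u| = 1.0000, |v| = 1.0000.
cos θ = (u·v)/(|u||v|) = -0.8716, so θ = 150.65°.

150.65°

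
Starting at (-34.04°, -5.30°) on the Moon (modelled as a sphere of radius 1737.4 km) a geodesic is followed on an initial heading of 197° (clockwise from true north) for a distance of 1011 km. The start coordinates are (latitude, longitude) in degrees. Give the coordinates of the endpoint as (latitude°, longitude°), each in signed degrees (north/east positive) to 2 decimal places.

-64.58°, -27.28°

Angular distance δ = d/R = 1011/1737.4 = 0.58190 rad; initial bearing θ = 3.4383 rad.
sin φ₂ = sin φ₁ cos δ + cos φ₁ sin δ cos θ = (-0.5598)(0.8354) + (0.8286)(0.5496)(-0.9563) = -0.9032, so φ₂ = -64.58°.
Δλ = atan2(sin θ sin δ cos φ₁, cos δ − sin φ₁ sin φ₂) = atan2(-0.1332, 0.3298) = -21.984°.
λ₂ = -5.300° − 21.984° = -27.28°.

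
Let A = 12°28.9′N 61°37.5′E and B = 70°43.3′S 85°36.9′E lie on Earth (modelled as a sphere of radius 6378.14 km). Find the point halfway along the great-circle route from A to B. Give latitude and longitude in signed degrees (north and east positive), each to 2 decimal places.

-29.53°, 67.62°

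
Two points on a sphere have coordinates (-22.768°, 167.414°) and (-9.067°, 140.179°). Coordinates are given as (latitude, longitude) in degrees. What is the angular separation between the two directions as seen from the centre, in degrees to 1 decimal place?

In radians: φ₁ = -0.3974, φ₂ = -0.1582, Δλ = -27.235° = -0.4753 rad.
cos c = sin φ₁ sin φ₂ + cos φ₁ cos φ₂ cos Δλ = (-0.3870)(-0.1576) + (0.9221)(0.9875)(0.8891) = 0.87060,
so c = arccos(0.87060) = 0.51438 rad.
So the angular separation is 29.5°.

29.5°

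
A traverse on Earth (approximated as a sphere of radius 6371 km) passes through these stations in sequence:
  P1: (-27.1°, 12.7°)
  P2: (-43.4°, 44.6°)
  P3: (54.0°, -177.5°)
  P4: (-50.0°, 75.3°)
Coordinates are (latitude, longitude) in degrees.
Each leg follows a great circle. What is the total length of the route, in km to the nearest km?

Leg P1→P2: central angle 0.5314 rad, distance 3385.3 km.
Leg P2→P3: central angle 2.6316 rad, distance 16765.8 km.
Leg P3→P4: central angle 2.3913 rad, distance 15234.8 km.
Total: 3385.3 + 16765.8 + 15234.8 ≈ 35386 km.

35386 km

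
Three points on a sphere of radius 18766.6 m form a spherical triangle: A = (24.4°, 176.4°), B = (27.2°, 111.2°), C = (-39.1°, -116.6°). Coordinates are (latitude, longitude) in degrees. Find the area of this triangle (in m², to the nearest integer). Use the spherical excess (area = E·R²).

Side lengths (central angles): a = 2.4218, b = 1.5552, c = 1.0139 rad; semiperimeter s = 2.4954.
By l'Huilier's theorem, tan(E/4) = √[tan(s/2) tan((s−a)/2) tan((s−b)/2) tan((s−c)/2)], giving spherical excess E = 0.8895 rad.
Area = E·R² = 0.8895 × (18766.6)² ≈ 313267547 m².

313267547 m²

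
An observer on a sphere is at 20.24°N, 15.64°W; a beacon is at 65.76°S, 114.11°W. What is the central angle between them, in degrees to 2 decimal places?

111.85°

With latitudes φ₁ = 20.240°, φ₂ = -65.760° and longitude difference Δλ = -98.470°:
Haversine: a = sin²(Δφ/2) + cos φ₁ cos φ₂ sin²(Δλ/2) = 0.4651 + (0.9383)(0.4106)(0.5736) = 0.68609.
Central angle c = 2·arcsin(√a) = 1.95216 rad.
So the angular separation is 111.85°.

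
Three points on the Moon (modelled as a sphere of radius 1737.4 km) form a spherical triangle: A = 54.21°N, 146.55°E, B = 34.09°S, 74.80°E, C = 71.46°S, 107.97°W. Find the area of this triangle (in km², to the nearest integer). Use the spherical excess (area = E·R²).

7900752 km²

Side lengths (central angles): a = 1.2991, b = 2.5299, c = 1.8786 rad; semiperimeter s = 2.8538.
By l'Huilier's theorem, tan(E/4) = √[tan(s/2) tan((s−a)/2) tan((s−b)/2) tan((s−c)/2)], giving spherical excess E = 2.6174 rad.
Area = E·R² = 2.6174 × (1737.4)² ≈ 7900752 km².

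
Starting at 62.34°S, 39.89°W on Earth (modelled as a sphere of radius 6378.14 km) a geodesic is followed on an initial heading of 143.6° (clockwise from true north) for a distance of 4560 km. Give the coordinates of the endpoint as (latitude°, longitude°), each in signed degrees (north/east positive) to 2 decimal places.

Angular distance δ = d/R = 4560/6378.14 = 0.71494 rad; initial bearing θ = 2.5063 rad.
sin φ₂ = sin φ₁ cos δ + cos φ₁ sin δ cos θ = (-0.8857)(0.7551) + (0.4642)(0.6556)(-0.8049) = -0.9138, so φ₂ = -66.03°.
Δλ = atan2(sin θ sin δ cos φ₁, cos δ − sin φ₁ sin φ₂) = atan2(0.1806, -0.0542) = 106.713°.
λ₂ = -39.890° + 106.713° = 66.82°.

-66.03°, 66.82°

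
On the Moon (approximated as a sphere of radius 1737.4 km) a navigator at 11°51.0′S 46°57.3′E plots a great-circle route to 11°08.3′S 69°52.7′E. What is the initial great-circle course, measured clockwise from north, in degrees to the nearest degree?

Δλ = 22.923° = 0.4001 rad.
y = sin Δλ · cos φ₂ = (0.3895)(0.9812) = 0.3822
x = cos φ₁ sin φ₂ − sin φ₁ cos φ₂ cos Δλ = (0.9787)(-0.1932) − (-0.2054)(0.9812)(0.9210) = -0.0035
θ = atan2(y, x) = 90.52°, so the bearing is 91°.

91°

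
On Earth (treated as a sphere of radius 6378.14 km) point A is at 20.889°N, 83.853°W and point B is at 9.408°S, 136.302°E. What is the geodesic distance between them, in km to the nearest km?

With latitudes φ₁ = 20.889°, φ₂ = -9.408° and longitude difference Δλ = -139.845°:
cos c = sin φ₁ sin φ₂ + cos φ₁ cos φ₂ cos Δλ = (0.3566)(-0.1635) + (0.9343)(0.9865)(-0.7643) = -0.76275,
so c = arccos(-0.76275) = 2.43835 rad.
Distance = R·c = 6378.14 × 2.4383 ≈ 15552 km.

15552 km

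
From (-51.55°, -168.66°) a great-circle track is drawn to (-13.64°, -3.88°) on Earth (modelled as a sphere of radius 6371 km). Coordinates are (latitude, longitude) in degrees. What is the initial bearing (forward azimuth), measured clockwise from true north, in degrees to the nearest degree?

164°

Δλ = 164.780° = 2.8760 rad.
y = sin Δλ · cos φ₂ = (0.2625)(0.9718) = 0.2551
x = cos φ₁ sin φ₂ − sin φ₁ cos φ₂ cos Δλ = (0.6218)(-0.2358) − (-0.7832)(0.9718)(-0.9649) = -0.8810
θ = atan2(y, x) = 163.85°, so the bearing is 164°.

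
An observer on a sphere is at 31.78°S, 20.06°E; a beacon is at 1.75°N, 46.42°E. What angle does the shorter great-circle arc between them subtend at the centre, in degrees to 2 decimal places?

41.82°

In radians: φ₁ = -0.5547, φ₂ = 0.0305, Δλ = 26.360° = 0.4601 rad.
cos c = sin φ₁ sin φ₂ + cos φ₁ cos φ₂ cos Δλ = (-0.5267)(0.0305) + (0.8501)(0.9995)(0.8960) = 0.74525,
so c = arccos(0.74525) = 0.72989 rad.
So the angular separation is 41.82°.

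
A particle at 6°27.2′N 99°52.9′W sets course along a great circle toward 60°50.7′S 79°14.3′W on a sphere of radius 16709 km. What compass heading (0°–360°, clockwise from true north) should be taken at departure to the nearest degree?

169°

Δλ = 20.643° = 0.3603 rad.
y = sin Δλ · cos φ₂ = (0.3525)(0.4872) = 0.1718
x = cos φ₁ sin φ₂ − sin φ₁ cos φ₂ cos Δλ = (0.9937)(-0.8733) − (0.1124)(0.4872)(0.9358) = -0.9190
θ = atan2(y, x) = 169.41°, so the bearing is 169°.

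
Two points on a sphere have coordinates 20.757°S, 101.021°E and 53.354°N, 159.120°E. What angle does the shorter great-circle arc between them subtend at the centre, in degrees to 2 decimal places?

89.39°

Let φ₁ = -0.3623 rad, φ₂ = 0.9312 rad, and Δλ = 1.0140 rad.
Haversine: a = sin²(Δφ/2) + cos φ₁ cos φ₂ sin²(Δλ/2) = 0.3631 + (0.9351)(0.5969)(0.2358) = 0.49470.
Central angle c = 2·arcsin(√a) = 1.56020 rad.
So the angular separation is 89.39°.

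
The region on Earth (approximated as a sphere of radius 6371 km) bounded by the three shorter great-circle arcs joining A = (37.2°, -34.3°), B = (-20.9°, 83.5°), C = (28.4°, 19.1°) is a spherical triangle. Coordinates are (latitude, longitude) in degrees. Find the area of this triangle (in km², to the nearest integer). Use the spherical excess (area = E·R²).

Side lengths (central angles): a = 1.3843, b = 0.7879, c = 2.1685 rad; semiperimeter s = 2.1704.
By l'Huilier's theorem, tan(E/4) = √[tan(s/2) tan((s−a)/2) tan((s−b)/2) tan((s−c)/2)], giving spherical excess E = 0.0988 rad.
Area = E·R² = 0.0988 × (6371)² ≈ 4011235 km².

4011235 km²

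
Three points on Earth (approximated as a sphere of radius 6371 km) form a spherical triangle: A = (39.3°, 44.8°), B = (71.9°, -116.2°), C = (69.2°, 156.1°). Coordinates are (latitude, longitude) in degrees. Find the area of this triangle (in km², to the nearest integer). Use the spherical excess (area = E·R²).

11290165 km²

Side lengths (central angles): a = 0.4668, b = 1.0561, c = 1.1867 rad; semiperimeter s = 1.3548.
By l'Huilier's theorem, tan(E/4) = √[tan(s/2) tan((s−a)/2) tan((s−b)/2) tan((s−c)/2)], giving spherical excess E = 0.2782 rad.
Area = E·R² = 0.2782 × (6371)² ≈ 11290165 km².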